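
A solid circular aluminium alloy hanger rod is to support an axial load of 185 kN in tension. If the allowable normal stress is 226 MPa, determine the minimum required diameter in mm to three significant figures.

32.3 mm

Required area A ≥ P/σ_allow = 185000/226 = 818.6 mm².
For a solid circular section, d ≥ √(4A/π) = 32.28 mm.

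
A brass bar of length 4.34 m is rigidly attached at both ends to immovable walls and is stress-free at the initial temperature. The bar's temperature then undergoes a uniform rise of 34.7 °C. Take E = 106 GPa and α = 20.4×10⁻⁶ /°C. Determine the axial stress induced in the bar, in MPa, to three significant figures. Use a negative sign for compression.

-75.0 MPa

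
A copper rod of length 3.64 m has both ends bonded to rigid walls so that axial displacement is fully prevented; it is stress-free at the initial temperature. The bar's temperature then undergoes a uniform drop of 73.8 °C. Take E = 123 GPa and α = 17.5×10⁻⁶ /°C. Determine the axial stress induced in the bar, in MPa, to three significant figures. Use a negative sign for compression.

159 MPa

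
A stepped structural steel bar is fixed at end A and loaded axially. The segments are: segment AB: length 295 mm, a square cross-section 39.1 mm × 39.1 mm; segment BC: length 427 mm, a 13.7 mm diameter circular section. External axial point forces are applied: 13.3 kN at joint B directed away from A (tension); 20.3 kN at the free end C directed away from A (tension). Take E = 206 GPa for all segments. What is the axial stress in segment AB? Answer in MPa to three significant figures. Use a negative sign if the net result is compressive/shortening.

22.0 MPa

Internal axial forces (sectioning from the free end, tension +): N_BC = 20.3 kN, N_AB = 33.6 kN.
A_AB = 1529 mm².
σ_AB = N_AB/A_AB = 33600/1529 = 21.98 MPa.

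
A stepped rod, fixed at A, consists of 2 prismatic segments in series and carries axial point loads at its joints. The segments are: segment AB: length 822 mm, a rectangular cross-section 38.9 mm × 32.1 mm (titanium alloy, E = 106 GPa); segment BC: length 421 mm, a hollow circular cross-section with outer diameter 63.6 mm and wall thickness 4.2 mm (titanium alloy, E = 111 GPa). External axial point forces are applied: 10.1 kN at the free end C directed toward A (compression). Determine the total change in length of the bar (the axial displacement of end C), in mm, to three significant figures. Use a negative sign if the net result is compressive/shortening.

-0.112 mm

Internal axial forces (sectioning from the free end, tension +): N_BC = -10.1 kN, N_AB = -10.1 kN.
A_AB = 1249 mm².
A_BC = 783.8 mm².
δ_AB = -10100·822/(1249·106000) = -0.06272 mm
δ_BC = -10100·421/(783.8·111000) = -0.04888 mm
δ = Σδ_i = -0.1116 mm.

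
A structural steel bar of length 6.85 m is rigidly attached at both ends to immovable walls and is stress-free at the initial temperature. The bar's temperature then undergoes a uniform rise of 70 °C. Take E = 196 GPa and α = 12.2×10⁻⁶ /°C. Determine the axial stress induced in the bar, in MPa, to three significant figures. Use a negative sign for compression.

Free thermal expansion αLΔT = 12.2e-6 · 6850 · 70 = 5.85 mm.
The walls impose strain ε = −(5.85)/6850 = -8.5400e-04; σ = Eε = 196000 · -8.5400e-04 = -167.4 MPa.

-167 MPa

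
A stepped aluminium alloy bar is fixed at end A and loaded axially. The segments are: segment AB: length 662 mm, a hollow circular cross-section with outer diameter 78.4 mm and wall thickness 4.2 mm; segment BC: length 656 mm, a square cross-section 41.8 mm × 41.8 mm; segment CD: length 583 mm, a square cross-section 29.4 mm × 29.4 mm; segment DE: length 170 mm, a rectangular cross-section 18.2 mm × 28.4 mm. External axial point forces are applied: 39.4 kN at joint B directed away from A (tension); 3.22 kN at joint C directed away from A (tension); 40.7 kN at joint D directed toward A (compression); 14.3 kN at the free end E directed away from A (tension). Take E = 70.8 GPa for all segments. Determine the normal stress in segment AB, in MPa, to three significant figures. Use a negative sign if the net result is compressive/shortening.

Internal axial forces (sectioning from the free end, tension +): N_DE = 14.3 kN, N_CD = -26.4 kN, N_BC = -23.18 kN, N_AB = 16.22 kN.
A_AB = 979 mm².
σ_AB = N_AB/A_AB = 16220/979 = 16.57 MPa.

16.6 MPa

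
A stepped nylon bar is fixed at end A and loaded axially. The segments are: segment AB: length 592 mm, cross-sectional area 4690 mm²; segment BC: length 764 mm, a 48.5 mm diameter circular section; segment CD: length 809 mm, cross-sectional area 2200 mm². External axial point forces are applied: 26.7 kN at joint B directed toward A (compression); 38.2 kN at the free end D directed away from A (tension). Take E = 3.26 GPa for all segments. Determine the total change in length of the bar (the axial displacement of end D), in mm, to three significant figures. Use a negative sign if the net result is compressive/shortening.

Internal axial forces (sectioning from the free end, tension +): N_CD = 38.2 kN, N_BC = 38.2 kN, N_AB = 11.5 kN.
A_BC = 1847 mm².
δ_AB = 11500·592/(4690·3260) = 0.4453 mm
δ_BC = 38200·764/(1847·3260) = 4.846 mm
δ_CD = 38200·809/(2200·3260) = 4.309 mm
δ = Σδ_i = 9.6 mm.

9.60 mm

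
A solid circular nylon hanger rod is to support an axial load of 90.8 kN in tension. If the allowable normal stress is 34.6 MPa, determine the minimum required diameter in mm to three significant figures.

57.8 mm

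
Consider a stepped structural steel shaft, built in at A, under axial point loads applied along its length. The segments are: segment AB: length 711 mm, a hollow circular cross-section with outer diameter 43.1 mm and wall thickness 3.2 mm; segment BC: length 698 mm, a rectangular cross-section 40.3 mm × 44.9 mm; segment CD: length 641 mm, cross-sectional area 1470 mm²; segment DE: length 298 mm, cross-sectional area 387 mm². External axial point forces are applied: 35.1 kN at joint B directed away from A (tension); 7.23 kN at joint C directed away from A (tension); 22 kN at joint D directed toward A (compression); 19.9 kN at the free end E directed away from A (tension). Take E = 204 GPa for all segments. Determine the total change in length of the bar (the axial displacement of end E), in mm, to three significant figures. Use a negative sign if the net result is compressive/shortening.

0.430 mm

Internal axial forces (sectioning from the free end, tension +): N_DE = 19.9 kN, N_CD = -2.1 kN, N_BC = 5.13 kN, N_AB = 40.23 kN.
A_AB = 401.1 mm².
A_BC = 1809 mm².
δ_AB = 40230·711/(401.1·204000) = 0.3496 mm
δ_BC = 5130·698/(1809·204000) = 0.0097 mm
δ_CD = -2100·641/(1470·204000) = -0.004489 mm
δ_DE = 19900·298/(387·204000) = 0.07512 mm
δ = Σδ_i = 0.4299 mm.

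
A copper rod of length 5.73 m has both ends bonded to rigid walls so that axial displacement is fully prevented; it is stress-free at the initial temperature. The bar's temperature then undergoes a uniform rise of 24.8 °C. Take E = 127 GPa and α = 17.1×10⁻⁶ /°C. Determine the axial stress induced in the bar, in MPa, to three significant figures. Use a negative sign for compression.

Free thermal expansion αLΔT = 17.1e-6 · 5730 · 24.8 = 2.43 mm.
The walls impose strain ε = −(2.43)/5730 = -4.2408e-04; σ = Eε = 127000 · -4.2408e-04 = -53.86 MPa.

-53.9 MPa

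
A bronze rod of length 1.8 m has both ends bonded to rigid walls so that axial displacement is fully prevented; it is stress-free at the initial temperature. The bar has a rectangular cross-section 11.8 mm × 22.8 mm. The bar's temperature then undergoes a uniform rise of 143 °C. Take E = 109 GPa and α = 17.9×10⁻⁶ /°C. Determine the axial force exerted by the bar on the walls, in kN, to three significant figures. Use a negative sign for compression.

Free thermal expansion αLΔT = 17.9e-6 · 1800 · 143 = 4.607 mm.
The walls impose strain ε = −(4.607)/1800 = -2.5597e-03; σ = Eε = 109000 · -2.5597e-03 = -279 MPa.
Wall reaction R = σ·A = -279·269 = -75060 N = -75.06 kN.

-75.1 kN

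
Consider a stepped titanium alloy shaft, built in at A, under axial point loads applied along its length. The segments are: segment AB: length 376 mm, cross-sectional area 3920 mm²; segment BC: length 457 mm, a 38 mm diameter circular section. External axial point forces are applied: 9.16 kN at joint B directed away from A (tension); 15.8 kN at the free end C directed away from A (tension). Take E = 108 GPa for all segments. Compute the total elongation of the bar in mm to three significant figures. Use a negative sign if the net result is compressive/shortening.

Internal axial forces (sectioning from the free end, tension +): N_BC = 15.8 kN, N_AB = 24.96 kN.
A_BC = 1134 mm².
δ_AB = 24960·376/(3920·108000) = 0.02217 mm
δ_BC = 15800·457/(1134·108000) = 0.05895 mm
δ = Σδ_i = 0.08112 mm.

0.0811 mm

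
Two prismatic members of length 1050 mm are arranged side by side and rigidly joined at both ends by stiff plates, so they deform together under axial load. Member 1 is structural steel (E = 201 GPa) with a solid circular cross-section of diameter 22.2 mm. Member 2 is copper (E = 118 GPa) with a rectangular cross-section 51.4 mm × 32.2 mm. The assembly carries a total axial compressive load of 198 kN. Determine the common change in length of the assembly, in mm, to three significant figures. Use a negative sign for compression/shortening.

-0.761 mm

A_1 = 387.1 mm².
A_2 = 1655 mm².
Equal strain + equilibrium ⇒ each member carries load in proportion to AE: A₁E₁ = 77800000 N, A₂E₂ = 195300000 N, ΣAE = 273100000 N.
δ = PL/ΣAE = -198000·1050/273100000 = -0.7613 mm.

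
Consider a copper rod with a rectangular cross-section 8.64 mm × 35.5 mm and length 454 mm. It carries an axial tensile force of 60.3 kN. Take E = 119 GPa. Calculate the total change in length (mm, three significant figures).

0.750 mm

A = 306.7 mm².
δ_mech = NL/(AE) = 60300·454/(306.7·119000) = 0.75 mm.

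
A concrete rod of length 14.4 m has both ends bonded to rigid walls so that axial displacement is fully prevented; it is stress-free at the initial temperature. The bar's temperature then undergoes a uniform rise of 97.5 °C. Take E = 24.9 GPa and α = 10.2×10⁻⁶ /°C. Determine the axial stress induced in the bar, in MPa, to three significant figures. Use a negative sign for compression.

Free thermal expansion αLΔT = 10.2e-6 · 14400 · 97.5 = 14.32 mm.
The walls impose strain ε = −(14.32)/14400 = -9.9450e-04; σ = Eε = 24900 · -9.9450e-04 = -24.76 MPa.

-24.8 MPa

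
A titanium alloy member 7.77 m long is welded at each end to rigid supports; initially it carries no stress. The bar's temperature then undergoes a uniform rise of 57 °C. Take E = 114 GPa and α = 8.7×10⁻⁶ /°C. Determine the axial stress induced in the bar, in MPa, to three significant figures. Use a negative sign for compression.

-56.5 MPa

Free thermal expansion αLΔT = 8.7e-6 · 7770 · 57 = 3.853 mm.
The walls impose strain ε = −(3.853)/7770 = -4.9590e-04; σ = Eε = 114000 · -4.9590e-04 = -56.53 MPa.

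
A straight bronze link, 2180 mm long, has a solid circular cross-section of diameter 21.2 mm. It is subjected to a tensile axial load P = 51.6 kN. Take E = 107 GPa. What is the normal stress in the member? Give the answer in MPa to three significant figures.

146 MPa

A = 353 mm².
σ = N/A = 51600/353 = 146.2 MPa.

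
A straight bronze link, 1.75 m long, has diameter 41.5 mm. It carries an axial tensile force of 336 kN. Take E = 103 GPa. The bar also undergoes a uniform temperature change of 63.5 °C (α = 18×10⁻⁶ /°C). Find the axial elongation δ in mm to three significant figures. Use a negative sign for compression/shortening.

A = 1353 mm².
δ_mech = NL/(AE) = 336000·1750/(1353·103000) = 4.22 mm.
δ_thermal = αLΔT = 18e-6·1750·63.5 = 2 mm.
δ = δ_mech + δ_thermal = 6.221 mm.

6.22 mm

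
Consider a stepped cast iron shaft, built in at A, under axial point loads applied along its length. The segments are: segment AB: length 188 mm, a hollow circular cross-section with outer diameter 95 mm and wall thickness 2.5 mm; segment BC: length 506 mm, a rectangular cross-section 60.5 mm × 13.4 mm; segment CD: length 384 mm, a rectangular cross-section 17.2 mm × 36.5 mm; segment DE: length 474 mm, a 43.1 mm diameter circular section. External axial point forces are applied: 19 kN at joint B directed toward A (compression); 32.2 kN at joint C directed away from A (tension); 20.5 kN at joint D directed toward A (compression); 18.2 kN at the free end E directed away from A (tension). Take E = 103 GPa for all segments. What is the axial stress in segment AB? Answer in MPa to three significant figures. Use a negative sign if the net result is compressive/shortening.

Internal axial forces (sectioning from the free end, tension +): N_DE = 18.2 kN, N_CD = -2.3 kN, N_BC = 29.9 kN, N_AB = 10.9 kN.
A_AB = 726.5 mm².
σ_AB = N_AB/A_AB = 10900/726.5 = 15 MPa.

15.0 MPa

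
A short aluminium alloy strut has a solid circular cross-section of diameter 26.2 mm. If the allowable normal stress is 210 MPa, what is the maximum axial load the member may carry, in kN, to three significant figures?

113 kN

A = 539.1 mm².
P_max = σ_allow · A = 210 · 539.1 = 113200 N = 113.2 kN.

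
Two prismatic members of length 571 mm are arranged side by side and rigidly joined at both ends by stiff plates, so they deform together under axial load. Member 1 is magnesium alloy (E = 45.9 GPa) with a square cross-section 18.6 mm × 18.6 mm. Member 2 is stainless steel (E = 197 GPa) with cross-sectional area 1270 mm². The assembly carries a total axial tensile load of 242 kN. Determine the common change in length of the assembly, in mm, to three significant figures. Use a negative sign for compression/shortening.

0.519 mm

A_1 = 346 mm².
Equal strain + equilibrium ⇒ each member carries load in proportion to AE: A₁E₁ = 15880000 N, A₂E₂ = 250200000 N, ΣAE = 266100000 N.
δ = PL/ΣAE = 242000·571/266100000 = 0.5193 mm.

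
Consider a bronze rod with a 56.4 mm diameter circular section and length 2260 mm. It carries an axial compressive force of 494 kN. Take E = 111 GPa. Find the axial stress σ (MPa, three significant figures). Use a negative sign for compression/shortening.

-198 MPa

A = 2498 mm².
σ = N/A = -494000/2498 = -197.7 MPa.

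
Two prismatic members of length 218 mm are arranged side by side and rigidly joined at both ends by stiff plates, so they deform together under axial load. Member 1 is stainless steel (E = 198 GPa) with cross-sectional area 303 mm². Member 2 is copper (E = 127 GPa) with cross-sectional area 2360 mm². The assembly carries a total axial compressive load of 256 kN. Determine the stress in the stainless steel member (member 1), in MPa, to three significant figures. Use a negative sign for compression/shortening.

-141 MPa

Equal strain + equilibrium ⇒ each member carries load in proportion to AE: A₁E₁ = 59990000 N, A₂E₂ = 299700000 N, ΣAE = 359700000 N.
σ₁ = P·E₁/ΣAE = -256000·198000/359700000 = -140.9 MPa.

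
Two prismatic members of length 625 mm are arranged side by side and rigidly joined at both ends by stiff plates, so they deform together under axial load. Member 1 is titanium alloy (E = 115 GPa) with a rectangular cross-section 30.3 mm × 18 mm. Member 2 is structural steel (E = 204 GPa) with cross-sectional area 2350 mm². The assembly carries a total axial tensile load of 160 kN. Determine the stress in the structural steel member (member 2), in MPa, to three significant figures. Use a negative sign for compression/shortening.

60.2 MPa

A_1 = 545.4 mm².
Equal strain + equilibrium ⇒ each member carries load in proportion to AE: A₁E₁ = 62720000 N, A₂E₂ = 479400000 N, ΣAE = 542100000 N.
σ₂ = P·E₂/ΣAE = 160000·204000/542100000 = 60.21 MPa.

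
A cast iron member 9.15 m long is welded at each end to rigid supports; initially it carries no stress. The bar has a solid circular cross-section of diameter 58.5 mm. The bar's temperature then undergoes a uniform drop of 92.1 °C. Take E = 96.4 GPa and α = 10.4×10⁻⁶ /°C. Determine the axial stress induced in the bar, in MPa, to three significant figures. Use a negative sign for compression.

Free thermal expansion αLΔT = 10.4e-6 · 9150 · -92.1 = -8.764 mm.
The walls impose strain ε = −(-8.764)/9150 = 9.5784e-04; σ = Eε = 96400 · 9.5784e-04 = 92.34 MPa.

92.3 MPa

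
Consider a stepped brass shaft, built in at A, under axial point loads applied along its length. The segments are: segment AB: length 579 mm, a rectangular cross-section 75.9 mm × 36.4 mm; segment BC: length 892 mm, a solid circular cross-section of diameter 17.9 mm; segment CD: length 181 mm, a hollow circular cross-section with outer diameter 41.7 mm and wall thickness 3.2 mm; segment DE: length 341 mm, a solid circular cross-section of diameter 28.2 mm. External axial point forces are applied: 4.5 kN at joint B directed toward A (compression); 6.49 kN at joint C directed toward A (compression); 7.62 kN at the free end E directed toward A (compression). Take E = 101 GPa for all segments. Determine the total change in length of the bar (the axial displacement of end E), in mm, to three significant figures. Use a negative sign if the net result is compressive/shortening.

-0.610 mm

Internal axial forces (sectioning from the free end, tension +): N_DE = -7.62 kN, N_CD = -7.62 kN, N_BC = -14.11 kN, N_AB = -18.61 kN.
A_AB = 2763 mm².
A_BC = 251.6 mm².
A_CD = 387 mm².
A_DE = 624.6 mm².
δ_AB = -18610·579/(2763·101000) = -0.03862 mm
δ_BC = -14110·892/(251.6·101000) = -0.4952 mm
δ_CD = -7620·181/(387·101000) = -0.03528 mm
δ_DE = -7620·341/(624.6·101000) = -0.04119 mm
δ = Σδ_i = -0.6103 mm.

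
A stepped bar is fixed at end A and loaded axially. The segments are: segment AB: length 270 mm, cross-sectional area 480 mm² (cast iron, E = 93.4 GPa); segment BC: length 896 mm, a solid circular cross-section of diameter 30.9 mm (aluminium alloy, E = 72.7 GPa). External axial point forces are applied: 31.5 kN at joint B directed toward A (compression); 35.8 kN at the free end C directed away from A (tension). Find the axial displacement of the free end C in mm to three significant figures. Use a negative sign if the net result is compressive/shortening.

Internal axial forces (sectioning from the free end, tension +): N_BC = 35.8 kN, N_AB = 4.3 kN.
A_BC = 749.9 mm².
δ_AB = 4300·270/(480·93400) = 0.0259 mm
δ_BC = 35800·896/(749.9·72700) = 0.5884 mm
δ = Σδ_i = 0.6143 mm.

0.614 mm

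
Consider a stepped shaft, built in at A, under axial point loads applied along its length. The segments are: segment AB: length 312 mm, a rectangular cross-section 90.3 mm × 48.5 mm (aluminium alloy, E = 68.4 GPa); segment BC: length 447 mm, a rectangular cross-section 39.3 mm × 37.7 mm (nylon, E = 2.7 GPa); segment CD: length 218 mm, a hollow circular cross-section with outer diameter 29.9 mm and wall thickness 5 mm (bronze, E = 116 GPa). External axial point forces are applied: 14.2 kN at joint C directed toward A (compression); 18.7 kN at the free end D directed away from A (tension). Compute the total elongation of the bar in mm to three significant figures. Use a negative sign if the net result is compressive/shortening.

Internal axial forces (sectioning from the free end, tension +): N_CD = 18.7 kN, N_BC = 4.5 kN, N_AB = 4.5 kN.
A_AB = 4380 mm².
A_BC = 1482 mm².
A_CD = 391.1 mm².
δ_AB = 4500·312/(4380·68400) = 0.004687 mm
δ_BC = 4500·447/(1482·2700) = 0.5028 mm
δ_CD = 18700·218/(391.1·116000) = 0.08985 mm
δ = Σδ_i = 0.5974 mm.

0.597 mm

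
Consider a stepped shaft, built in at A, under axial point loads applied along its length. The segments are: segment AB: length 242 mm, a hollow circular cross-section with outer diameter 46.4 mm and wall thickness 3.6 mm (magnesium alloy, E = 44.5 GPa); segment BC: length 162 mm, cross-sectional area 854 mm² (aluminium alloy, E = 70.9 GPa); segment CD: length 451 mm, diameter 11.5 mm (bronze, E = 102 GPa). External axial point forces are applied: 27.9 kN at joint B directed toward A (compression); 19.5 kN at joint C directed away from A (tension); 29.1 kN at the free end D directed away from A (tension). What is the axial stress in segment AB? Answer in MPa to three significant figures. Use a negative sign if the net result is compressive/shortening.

Internal axial forces (sectioning from the free end, tension +): N_CD = 29.1 kN, N_BC = 48.6 kN, N_AB = 20.7 kN.
A_AB = 484.1 mm².
σ_AB = N_AB/A_AB = 20700/484.1 = 42.76 MPa.

42.8 MPa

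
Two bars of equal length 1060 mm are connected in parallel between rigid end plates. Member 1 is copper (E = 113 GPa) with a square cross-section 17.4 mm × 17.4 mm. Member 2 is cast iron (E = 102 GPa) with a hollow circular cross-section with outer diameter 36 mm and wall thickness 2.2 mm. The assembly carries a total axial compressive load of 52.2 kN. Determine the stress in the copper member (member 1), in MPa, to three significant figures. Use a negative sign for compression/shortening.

-102 MPa

A_1 = 302.8 mm².
A_2 = 233.6 mm².
Equal strain + equilibrium ⇒ each member carries load in proportion to AE: A₁E₁ = 34210000 N, A₂E₂ = 23830000 N, ΣAE = 58040000 N.
σ₁ = P·E₁/ΣAE = -52200·113000/58040000 = -101.6 MPa.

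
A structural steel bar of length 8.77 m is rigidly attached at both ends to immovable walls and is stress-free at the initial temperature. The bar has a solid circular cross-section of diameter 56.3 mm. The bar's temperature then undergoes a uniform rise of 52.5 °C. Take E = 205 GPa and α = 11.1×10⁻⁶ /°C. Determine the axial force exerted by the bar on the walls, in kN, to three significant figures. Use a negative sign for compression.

Free thermal expansion αLΔT = 11.1e-6 · 8770 · 52.5 = 5.111 mm.
The walls impose strain ε = −(5.111)/8770 = -5.8275e-04; σ = Eε = 205000 · -5.8275e-04 = -119.5 MPa.
Wall reaction R = σ·A = -119.5·2489 = -297400 N = -297.4 kN.

-297 kN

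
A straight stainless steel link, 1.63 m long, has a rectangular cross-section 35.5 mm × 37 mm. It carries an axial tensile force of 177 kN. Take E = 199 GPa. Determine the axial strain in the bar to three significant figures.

A = 1314 mm².
σ = N/A = 134.8 MPa; ε = σ/E = 134.8/199000 = 6.772e-04.

6.77e-04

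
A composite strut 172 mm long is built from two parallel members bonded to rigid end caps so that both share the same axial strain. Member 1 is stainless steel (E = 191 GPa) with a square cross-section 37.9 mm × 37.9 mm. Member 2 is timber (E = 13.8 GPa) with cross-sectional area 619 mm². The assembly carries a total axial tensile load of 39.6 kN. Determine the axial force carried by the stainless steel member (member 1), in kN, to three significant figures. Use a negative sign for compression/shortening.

A_1 = 1436 mm².
Equal strain + equilibrium ⇒ each member carries load in proportion to AE: A₁E₁ = 274400000 N, A₂E₂ = 8542000 N, ΣAE = 282900000 N.
F₁ = P·A₁E₁/ΣAE = 39600·274400000/282900000 = 38400 N.

38.4 kN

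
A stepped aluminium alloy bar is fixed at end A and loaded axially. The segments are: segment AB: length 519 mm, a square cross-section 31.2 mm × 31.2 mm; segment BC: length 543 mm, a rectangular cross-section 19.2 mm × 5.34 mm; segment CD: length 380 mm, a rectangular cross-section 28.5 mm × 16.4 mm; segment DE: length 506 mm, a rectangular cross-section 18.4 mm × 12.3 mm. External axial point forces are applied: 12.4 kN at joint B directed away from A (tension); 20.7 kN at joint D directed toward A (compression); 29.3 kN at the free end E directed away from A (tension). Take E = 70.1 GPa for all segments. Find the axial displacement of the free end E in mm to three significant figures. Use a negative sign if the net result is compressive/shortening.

1.84 mm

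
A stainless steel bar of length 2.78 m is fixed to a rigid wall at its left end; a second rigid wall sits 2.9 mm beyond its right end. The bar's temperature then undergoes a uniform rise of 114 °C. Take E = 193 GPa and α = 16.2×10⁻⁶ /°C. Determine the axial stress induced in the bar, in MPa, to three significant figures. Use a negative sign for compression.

-155 MPa

Free thermal expansion αLΔT = 16.2e-6 · 2780 · 114 = 5.134 mm.
The walls engage after the gap closes; constrained expansion = 5.134 − 2.9 = 2.234 mm.
The walls impose strain ε = −(2.234)/2780 = -8.0363e-04; σ = Eε = 193000 · -8.0363e-04 = -155.1 MPa.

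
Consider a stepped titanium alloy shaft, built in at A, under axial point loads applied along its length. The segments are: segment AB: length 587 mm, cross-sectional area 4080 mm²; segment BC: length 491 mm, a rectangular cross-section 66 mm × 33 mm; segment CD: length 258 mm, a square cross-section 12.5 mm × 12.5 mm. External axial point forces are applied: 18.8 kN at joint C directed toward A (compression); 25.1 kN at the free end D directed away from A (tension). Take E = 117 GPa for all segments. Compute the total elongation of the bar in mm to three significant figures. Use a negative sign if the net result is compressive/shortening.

0.374 mm

Internal axial forces (sectioning from the free end, tension +): N_CD = 25.1 kN, N_BC = 6.3 kN, N_AB = 6.3 kN.
A_BC = 2178 mm².
A_CD = 156.2 mm².
δ_AB = 6300·587/(4080·117000) = 0.007747 mm
δ_BC = 6300·491/(2178·117000) = 0.01214 mm
δ_CD = 25100·258/(156.2·117000) = 0.3542 mm
δ = Σδ_i = 0.3741 mm.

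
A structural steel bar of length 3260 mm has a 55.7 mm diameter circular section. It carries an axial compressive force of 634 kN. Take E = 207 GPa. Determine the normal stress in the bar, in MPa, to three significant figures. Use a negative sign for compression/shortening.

-260 MPa

A = 2437 mm².
σ = N/A = -634000/2437 = -260.2 MPa.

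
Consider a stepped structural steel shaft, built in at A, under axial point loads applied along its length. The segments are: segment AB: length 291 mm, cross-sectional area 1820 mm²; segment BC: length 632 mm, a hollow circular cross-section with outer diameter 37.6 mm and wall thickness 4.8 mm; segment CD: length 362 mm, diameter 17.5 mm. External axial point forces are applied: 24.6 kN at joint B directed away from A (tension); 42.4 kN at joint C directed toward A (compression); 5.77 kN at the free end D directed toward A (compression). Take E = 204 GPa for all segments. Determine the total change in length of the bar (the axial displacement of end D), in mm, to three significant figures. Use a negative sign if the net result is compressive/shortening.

Internal axial forces (sectioning from the free end, tension +): N_CD = -5.77 kN, N_BC = -48.17 kN, N_AB = -23.57 kN.
A_BC = 494.6 mm².
A_CD = 240.5 mm².
δ_AB = -23570·291/(1820·204000) = -0.01847 mm
δ_BC = -48170·632/(494.6·204000) = -0.3017 mm
δ_CD = -5770·362/(240.5·204000) = -0.04257 mm
δ = Σδ_i = -0.3628 mm.

-0.363 mm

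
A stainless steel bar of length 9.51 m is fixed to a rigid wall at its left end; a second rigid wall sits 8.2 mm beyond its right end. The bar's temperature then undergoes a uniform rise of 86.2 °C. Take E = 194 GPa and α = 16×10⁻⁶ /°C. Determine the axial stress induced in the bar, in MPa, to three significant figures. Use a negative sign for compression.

Free thermal expansion αLΔT = 16e-6 · 9510 · 86.2 = 13.12 mm.
The walls engage after the gap closes; constrained expansion = 13.12 − 8.2 = 4.916 mm.
The walls impose strain ε = −(4.916)/9510 = -5.1695e-04; σ = Eε = 194000 · -5.1695e-04 = -100.3 MPa.

-100 MPa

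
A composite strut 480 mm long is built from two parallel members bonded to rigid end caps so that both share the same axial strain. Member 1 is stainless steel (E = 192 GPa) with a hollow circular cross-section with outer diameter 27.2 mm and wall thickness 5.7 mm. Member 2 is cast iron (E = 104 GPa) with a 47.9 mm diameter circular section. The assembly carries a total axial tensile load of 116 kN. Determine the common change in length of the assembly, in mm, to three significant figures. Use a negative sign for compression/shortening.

0.213 mm

A_1 = 385 mm².
A_2 = 1802 mm².
Equal strain + equilibrium ⇒ each member carries load in proportion to AE: A₁E₁ = 73920000 N, A₂E₂ = 187400000 N, ΣAE = 261300000 N.
δ = PL/ΣAE = 116000·480/261300000 = 0.2131 mm.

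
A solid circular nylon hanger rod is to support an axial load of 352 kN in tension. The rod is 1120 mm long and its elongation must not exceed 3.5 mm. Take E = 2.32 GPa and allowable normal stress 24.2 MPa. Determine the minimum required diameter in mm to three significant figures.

Required area A ≥ P/σ_allow = 352000/24.2 = 14550 mm².
For a solid circular section, d ≥ √(4A/π) = 136.1 mm.
Elongation limit: A ≥ PL/(Eδ_allow) = 352000·1120/(2320·3.5) = 48550 mm² ⇒ d ≥ 248.6 mm.
The elongation limit governs.

249 mm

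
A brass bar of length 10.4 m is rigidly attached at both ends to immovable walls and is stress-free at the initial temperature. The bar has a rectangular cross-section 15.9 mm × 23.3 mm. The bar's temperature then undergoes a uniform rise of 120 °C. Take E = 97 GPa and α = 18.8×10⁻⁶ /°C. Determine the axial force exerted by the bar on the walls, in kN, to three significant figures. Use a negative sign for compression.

-81.1 kN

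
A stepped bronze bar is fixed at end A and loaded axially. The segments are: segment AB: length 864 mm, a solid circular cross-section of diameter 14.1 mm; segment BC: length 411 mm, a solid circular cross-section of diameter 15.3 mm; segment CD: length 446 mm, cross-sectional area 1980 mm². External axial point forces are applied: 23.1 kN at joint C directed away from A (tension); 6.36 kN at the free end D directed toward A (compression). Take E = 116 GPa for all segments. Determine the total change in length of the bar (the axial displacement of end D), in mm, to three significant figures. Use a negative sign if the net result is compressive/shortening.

1.11 mm

Internal axial forces (sectioning from the free end, tension +): N_CD = -6.36 kN, N_BC = 16.74 kN, N_AB = 16.74 kN.
A_AB = 156.1 mm².
A_BC = 183.9 mm².
δ_AB = 16740·864/(156.1·116000) = 0.7985 mm
δ_BC = 16740·411/(183.9·116000) = 0.3226 mm
δ_CD = -6360·446/(1980·116000) = -0.01235 mm
δ = Σδ_i = 1.109 mm.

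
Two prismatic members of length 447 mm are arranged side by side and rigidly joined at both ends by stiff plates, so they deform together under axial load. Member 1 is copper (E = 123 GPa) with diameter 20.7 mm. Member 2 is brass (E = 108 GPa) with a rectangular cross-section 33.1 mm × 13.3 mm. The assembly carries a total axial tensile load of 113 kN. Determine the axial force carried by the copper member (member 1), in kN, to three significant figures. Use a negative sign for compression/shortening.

52.6 kN

A_1 = 336.5 mm².
A_2 = 440.2 mm².
Equal strain + equilibrium ⇒ each member carries load in proportion to AE: A₁E₁ = 41390000 N, A₂E₂ = 47540000 N, ΣAE = 88940000 N.
F₁ = P·A₁E₁/ΣAE = 113000·41390000/88940000 = 52590 N.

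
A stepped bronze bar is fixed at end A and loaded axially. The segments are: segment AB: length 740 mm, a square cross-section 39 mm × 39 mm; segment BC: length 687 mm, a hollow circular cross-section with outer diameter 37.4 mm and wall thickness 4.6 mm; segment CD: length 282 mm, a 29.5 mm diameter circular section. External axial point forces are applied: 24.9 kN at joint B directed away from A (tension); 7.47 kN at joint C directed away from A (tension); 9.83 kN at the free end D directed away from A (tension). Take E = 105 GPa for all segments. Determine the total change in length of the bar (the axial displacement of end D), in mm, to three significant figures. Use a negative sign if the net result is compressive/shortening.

Internal axial forces (sectioning from the free end, tension +): N_CD = 9.83 kN, N_BC = 17.3 kN, N_AB = 42.2 kN.
A_AB = 1521 mm².
A_BC = 474 mm².
A_CD = 683.5 mm².
δ_AB = 42200·740/(1521·105000) = 0.1955 mm
δ_BC = 17300·687/(474·105000) = 0.2388 mm
δ_CD = 9830·282/(683.5·105000) = 0.03863 mm
δ = Σδ_i = 0.473 mm.

0.473 mm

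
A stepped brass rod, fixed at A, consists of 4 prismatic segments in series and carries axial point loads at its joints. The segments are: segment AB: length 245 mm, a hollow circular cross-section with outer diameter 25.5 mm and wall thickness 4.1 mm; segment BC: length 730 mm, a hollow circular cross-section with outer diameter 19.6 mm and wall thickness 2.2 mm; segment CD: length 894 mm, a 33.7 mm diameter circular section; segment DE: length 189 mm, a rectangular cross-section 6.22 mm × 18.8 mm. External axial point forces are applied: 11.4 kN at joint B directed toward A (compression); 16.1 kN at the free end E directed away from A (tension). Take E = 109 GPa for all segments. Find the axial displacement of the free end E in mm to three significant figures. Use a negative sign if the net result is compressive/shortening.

Internal axial forces (sectioning from the free end, tension +): N_DE = 16.1 kN, N_CD = 16.1 kN, N_BC = 16.1 kN, N_AB = 4.7 kN.
A_AB = 275.6 mm².
A_BC = 120.3 mm².
A_CD = 892 mm².
A_DE = 116.9 mm².
δ_AB = 4700·245/(275.6·109000) = 0.03833 mm
δ_BC = 16100·730/(120.3·109000) = 0.8966 mm
δ_CD = 16100·894/(892·109000) = 0.148 mm
δ_DE = 16100·189/(116.9·109000) = 0.2387 mm
δ = Σδ_i = 1.322 mm.

1.32 mm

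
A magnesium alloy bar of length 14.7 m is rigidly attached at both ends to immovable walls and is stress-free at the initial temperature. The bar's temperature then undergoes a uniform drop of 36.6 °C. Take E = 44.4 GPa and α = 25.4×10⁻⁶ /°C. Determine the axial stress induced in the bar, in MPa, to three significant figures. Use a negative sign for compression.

41.3 MPa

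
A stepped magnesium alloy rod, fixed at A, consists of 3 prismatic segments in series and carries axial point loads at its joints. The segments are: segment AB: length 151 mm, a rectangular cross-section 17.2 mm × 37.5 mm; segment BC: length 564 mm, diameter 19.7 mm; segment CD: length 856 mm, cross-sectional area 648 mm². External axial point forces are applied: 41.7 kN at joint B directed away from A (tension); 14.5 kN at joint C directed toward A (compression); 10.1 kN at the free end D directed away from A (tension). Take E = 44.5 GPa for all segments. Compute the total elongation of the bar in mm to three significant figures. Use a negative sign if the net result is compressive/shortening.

Internal axial forces (sectioning from the free end, tension +): N_CD = 10.1 kN, N_BC = -4.4 kN, N_AB = 37.3 kN.
A_AB = 645 mm².
A_BC = 304.8 mm².
δ_AB = 37300·151/(645·44500) = 0.1962 mm
δ_BC = -4400·564/(304.8·44500) = -0.183 mm
δ_CD = 10100·856/(648·44500) = 0.2998 mm
δ = Σδ_i = 0.3131 mm.

0.313 mm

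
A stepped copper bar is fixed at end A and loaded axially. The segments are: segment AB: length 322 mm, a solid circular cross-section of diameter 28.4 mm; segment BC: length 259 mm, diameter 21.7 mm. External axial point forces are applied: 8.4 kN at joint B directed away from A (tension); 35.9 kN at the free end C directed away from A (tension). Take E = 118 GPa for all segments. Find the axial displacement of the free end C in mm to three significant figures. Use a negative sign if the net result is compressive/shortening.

0.404 mm

Internal axial forces (sectioning from the free end, tension +): N_BC = 35.9 kN, N_AB = 44.3 kN.
A_AB = 633.5 mm².
A_BC = 369.8 mm².
δ_AB = 44300·322/(633.5·118000) = 0.1908 mm
δ_BC = 35900·259/(369.8·118000) = 0.2131 mm
δ = Σδ_i = 0.4039 mm.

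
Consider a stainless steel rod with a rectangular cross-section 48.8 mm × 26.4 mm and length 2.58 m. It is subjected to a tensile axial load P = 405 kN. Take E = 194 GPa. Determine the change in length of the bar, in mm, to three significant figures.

A = 1288 mm².
δ_mech = NL/(AE) = 405000·2580/(1288·194000) = 4.181 mm.

4.18 mm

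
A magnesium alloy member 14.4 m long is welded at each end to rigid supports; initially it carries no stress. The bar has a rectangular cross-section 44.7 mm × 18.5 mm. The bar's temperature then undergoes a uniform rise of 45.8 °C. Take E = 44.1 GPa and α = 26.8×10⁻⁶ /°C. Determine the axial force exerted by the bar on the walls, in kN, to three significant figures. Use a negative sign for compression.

-44.8 kN

Free thermal expansion αLΔT = 26.8e-6 · 14400 · 45.8 = 17.68 mm.
The walls impose strain ε = −(17.68)/14400 = -1.2274e-03; σ = Eε = 44100 · -1.2274e-03 = -54.13 MPa.
Wall reaction R = σ·A = -54.13·827 = -44760 N = -44.76 kN.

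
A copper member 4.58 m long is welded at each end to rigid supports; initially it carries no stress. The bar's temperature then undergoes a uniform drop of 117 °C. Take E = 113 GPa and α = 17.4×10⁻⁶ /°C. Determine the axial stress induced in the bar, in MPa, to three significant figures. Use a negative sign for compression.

230 MPa

Free thermal expansion αLΔT = 17.4e-6 · 4580 · -117 = -9.324 mm.
The walls impose strain ε = −(-9.324)/4580 = 2.0358e-03; σ = Eε = 113000 · 2.0358e-03 = 230 MPa.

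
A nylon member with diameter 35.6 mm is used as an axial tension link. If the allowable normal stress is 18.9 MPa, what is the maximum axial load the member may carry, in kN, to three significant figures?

A = 995.4 mm².
P_max = σ_allow · A = 18.9 · 995.4 = 18810 N = 18.81 kN.

18.8 kN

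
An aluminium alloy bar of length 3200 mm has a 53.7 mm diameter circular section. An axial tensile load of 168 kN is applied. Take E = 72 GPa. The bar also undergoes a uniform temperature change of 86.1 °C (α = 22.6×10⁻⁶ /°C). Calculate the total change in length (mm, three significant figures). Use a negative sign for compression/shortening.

9.52 mm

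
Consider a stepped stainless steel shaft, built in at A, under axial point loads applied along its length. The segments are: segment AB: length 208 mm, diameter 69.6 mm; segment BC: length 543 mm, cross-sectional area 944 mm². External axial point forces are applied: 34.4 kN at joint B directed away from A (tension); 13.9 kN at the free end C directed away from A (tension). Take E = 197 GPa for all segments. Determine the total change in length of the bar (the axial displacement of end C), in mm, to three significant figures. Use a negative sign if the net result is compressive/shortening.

0.0540 mm

Internal axial forces (sectioning from the free end, tension +): N_BC = 13.9 kN, N_AB = 48.3 kN.
A_AB = 3805 mm².
δ_AB = 48300·208/(3805·197000) = 0.0134 mm
δ_BC = 13900·543/(944·197000) = 0.04059 mm
δ = Σδ_i = 0.05399 mm.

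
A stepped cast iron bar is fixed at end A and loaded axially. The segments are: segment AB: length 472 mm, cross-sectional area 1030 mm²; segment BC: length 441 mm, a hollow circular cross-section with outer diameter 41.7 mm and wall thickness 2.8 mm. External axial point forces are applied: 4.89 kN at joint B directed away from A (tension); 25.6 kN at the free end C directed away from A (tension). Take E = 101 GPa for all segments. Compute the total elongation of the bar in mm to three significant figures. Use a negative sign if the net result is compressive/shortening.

0.465 mm

Internal axial forces (sectioning from the free end, tension +): N_BC = 25.6 kN, N_AB = 30.49 kN.
A_BC = 342.2 mm².
δ_AB = 30490·472/(1030·101000) = 0.1383 mm
δ_BC = 25600·441/(342.2·101000) = 0.3267 mm
δ = Σδ_i = 0.465 mm.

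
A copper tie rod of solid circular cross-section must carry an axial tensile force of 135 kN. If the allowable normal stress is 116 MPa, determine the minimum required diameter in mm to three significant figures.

38.5 mm

Required area A ≥ P/σ_allow = 135000/116 = 1164 mm².
For a solid circular section, d ≥ √(4A/π) = 38.49 mm.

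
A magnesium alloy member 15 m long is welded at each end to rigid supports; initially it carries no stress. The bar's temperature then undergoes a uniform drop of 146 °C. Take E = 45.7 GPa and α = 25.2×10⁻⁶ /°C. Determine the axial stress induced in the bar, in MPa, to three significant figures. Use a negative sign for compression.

Free thermal expansion αLΔT = 25.2e-6 · 15000 · -146 = -55.19 mm.
The walls impose strain ε = −(-55.19)/15000 = 3.6792e-03; σ = Eε = 45700 · 3.6792e-03 = 168.1 MPa.

168 MPa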